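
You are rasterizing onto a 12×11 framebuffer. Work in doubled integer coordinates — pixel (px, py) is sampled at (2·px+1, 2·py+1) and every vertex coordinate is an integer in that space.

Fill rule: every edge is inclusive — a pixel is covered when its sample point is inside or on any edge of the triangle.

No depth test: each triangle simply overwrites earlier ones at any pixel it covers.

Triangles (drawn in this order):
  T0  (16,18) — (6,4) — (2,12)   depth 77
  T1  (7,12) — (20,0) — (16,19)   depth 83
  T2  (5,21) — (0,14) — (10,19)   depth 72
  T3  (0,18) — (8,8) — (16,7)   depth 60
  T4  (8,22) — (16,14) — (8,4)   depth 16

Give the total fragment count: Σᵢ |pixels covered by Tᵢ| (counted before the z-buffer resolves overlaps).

T0:
  2·area = 136  (B↔C swapped to make it positive)
  edge (16, 18)→(2, 12): d=(-14,-6) inclusive
  edge (2, 12)→(6, 4): d=(4,-8) inclusive
  edge (6, 4)→(16, 18): d=(10,14) inclusive
    (2,3)@(5, 7): e=[88,4,44] → #
    (3,3)@(7, 7): e=[100,20,16] → #
    (4,3)@(9, 7): e=[112,36,-12] → ·
    (2,4)@(5, 9): e=[60,12,64] → #
    (4,4)@(9, 9): e=[84,44,8] → #
    (5,4)@(11, 9): e=[96,60,-20] → ·
    (1,5)@(3, 11): e=[20,4,112] → #
    (5,5)@(11, 11): e=[68,68,0] → #  [on edge]
    (6,5)@(13, 11): e=[80,84,-28] → ·
    (1,6)@(3, 13): e=[-8,12,132] → ·
    (2,6)@(5, 13): e=[4,28,104] → #
    (6,6)@(13, 13): e=[52,92,-8] → ·
    (4,7)@(9, 15): e=[0,68,68] → #  [on edge]
    (11,10)@(23, 21): e=[0,204,-68] → ·  [on edge]
  covered (18 px):
    · · · · · · · · · · · ·
    · · · · · · · · · · · ·
    · · · · · · · · · · · ·
    · · # # · · · · · · · ·
    · · # # # · · · · · · ·
    · # # # # # · · · · · ·
    · · # # # # · · · · · ·
    · · · · # # # · · · · ·
    · · · · · · · # · · · ·
    · · · · · · · · · · · ·
    · · · · · · · · · · · ·
T1:
  2·area = 199
  edge (7, 12)→(20, 0): d=(13,-12) inclusive
  edge (20, 0)→(16, 19): d=(-4,19) inclusive
  edge (16, 19)→(7, 12): d=(-9,-7) inclusive
    (9,0)@(19, 1): e=[1,15,183] → #
    (10,0)@(21, 1): e=[25,-23,197] → ·
    (8,1)@(17, 3): e=[3,45,151] → #
    (10,1)@(21, 3): e=[51,-31,179] → ·
    (7,2)@(15, 5): e=[5,75,119] → #
    (9,2)@(19, 5): e=[53,-1,147] → ·
    (6,3)@(13, 7): e=[7,105,87] → #
    (9,3)@(19, 7): e=[79,-9,129] → ·
    (5,4)@(11, 9): e=[9,135,55] → #
    (9,4)@(19, 9): e=[105,-17,111] → ·
    (4,5)@(9, 11): e=[11,165,23] → #
    (9,5)@(19, 11): e=[131,-25,93] → ·
  covered (26 px):
    · · · · · · · · · # · ·
    · · · · · · · · # # · ·
    · · · · · · · # # · · ·
    · · · · · · # # # · · ·
    · · · · · # # # # · · ·
    · · · · # # # # # · · ·
    · · · · # # # # # · · ·
    · · · · · # # # · · · ·
    · · · · · · · # · · · ·
    · · · · · · · · · · · ·
    · · · · · · · · · · · ·
T2:
  2·area = 45
  edge (5, 21)→(0, 14): d=(-5,-7) inclusive
  edge (0, 14)→(10, 19): d=(10,5) inclusive
  edge (10, 19)→(5, 21): d=(-5,2) inclusive
    (0,7)@(1, 15): e=[2,5,38] → #
    (1,7)@(3, 15): e=[16,-5,34] → ·
    (0,8)@(1, 17): e=[-8,25,28] → ·
    (1,8)@(3, 17): e=[6,15,24] → #
    (2,8)@(5, 17): e=[20,5,20] → #
    (3,8)@(7, 17): e=[34,-5,16] → ·
    (7,8)@(15, 17): e=[90,-45,0] → ·  [on edge]
    (1,9)@(3, 19): e=[-4,35,14] → ·
    (2,9)@(5, 19): e=[10,25,10] → #
    (3,9)@(7, 19): e=[24,15,6] → #
    (4,9)@(9, 19): e=[38,5,2] → #
    (5,9)@(11, 19): e=[52,-5,-2] → ·
    (2,10)@(5, 21): e=[0,45,0] → #  [on edge]
  covered (7 px):
    · · · · · · · · · · · ·
    · · · · · · · · · · · ·
    · · · · · · · · · · · ·
    · · · · · · · · · · · ·
    · · · · · · · · · · · ·
    · · · · · · · · · · · ·
    · · · · · · · · · · · ·
    # · · · · · · · · · · ·
    · # # · · · · · · · · ·
    · · # # # · · · · · · ·
    · · # · · · · · · · · ·
T3:
  2·area = 72
  edge (0, 18)→(8, 8): d=(8,-10) inclusive
  edge (8, 8)→(16, 7): d=(8,-1) inclusive
  edge (16, 7)→(0, 18): d=(-16,11) inclusive
    (4,4)@(9, 9): e=[18,9,45] → #
    (5,4)@(11, 9): e=[38,11,23] → #
    (6,4)@(13, 9): e=[58,13,1] → #
    (7,4)@(15, 9): e=[78,15,-21] → ·
    (3,5)@(7, 11): e=[14,23,35] → #
    (5,5)@(11, 11): e=[54,27,-9] → ·
    (6,5)@(13, 11): e=[74,29,-31] → ·
    (2,6)@(5, 13): e=[10,37,25] → #
    (4,6)@(9, 13): e=[50,41,-19] → ·
    (1,7)@(3, 15): e=[6,51,15] → #
    (2,7)@(5, 15): e=[26,53,-7] → ·
    (3,7)@(7, 15): e=[46,55,-29] → ·
  covered (9 px):
    · · · · · · · · · · · ·
    · · · · · · · · · · · ·
    · · · · · · · · · · · ·
    · · · · · · · · · · · ·
    · · · · # # # · · · · ·
    · · · # # · · · · · · ·
    · · # # · · · · · · · ·
    · # · · · · · · · · · ·
    # · · · · · · · · · · ·
    · · · · · · · · · · · ·
    · · · · · · · · · · · ·
T4:
  2·area = 144  (B↔C swapped to make it positive)
  edge (8, 22)→(8, 4): d=(0,-18) inclusive
  edge (8, 4)→(16, 14): d=(8,10) inclusive
  edge (16, 14)→(8, 22): d=(-8,8) inclusive
    (4,3)@(9, 7): e=[18,14,112] → #
    (5,3)@(11, 7): e=[54,-6,96] → ·
    (11,3)@(23, 7): e=[270,-126,0] → ·  [on edge]
    (4,4)@(9, 9): e=[18,30,96] → #
    (5,4)@(11, 9): e=[54,10,80] → #
    (6,4)@(13, 9): e=[90,-10,64] → ·
    (10,4)@(21, 9): e=[234,-90,0] → ·  [on edge]
    (4,5)@(9, 11): e=[18,46,80] → #
    (6,5)@(13, 11): e=[90,6,48] → #
    (7,5)@(15, 11): e=[126,-14,32] → ·
    (9,5)@(19, 11): e=[198,-54,0] → ·  [on edge]
    (4,6)@(9, 13): e=[18,62,64] → #
    (8,6)@(17, 13): e=[162,-18,0] → ·  [on edge]
    (7,7)@(15, 15): e=[126,18,0] → #  [on edge]
    (6,8)@(13, 17): e=[90,54,0] → #  [on edge]
    (5,9)@(11, 19): e=[54,90,0] → #  [on edge]
    (4,10)@(9, 21): e=[18,126,0] → #  [on edge]
  covered (20 px):
    · · · · · · · · · · · ·
    · · · · · · · · · · · ·
    · · · · · · · · · · · ·
    · · · · # · · · · · · ·
    · · · · # # · · · · · ·
    · · · · # # # · · · · ·
    · · · · # # # # · · · ·
    · · · · # # # # · · · ·
    · · · · # # # · · · · ·
    · · · · # # · · · · · ·
    · · · · # · · · · · · ·

Result: 80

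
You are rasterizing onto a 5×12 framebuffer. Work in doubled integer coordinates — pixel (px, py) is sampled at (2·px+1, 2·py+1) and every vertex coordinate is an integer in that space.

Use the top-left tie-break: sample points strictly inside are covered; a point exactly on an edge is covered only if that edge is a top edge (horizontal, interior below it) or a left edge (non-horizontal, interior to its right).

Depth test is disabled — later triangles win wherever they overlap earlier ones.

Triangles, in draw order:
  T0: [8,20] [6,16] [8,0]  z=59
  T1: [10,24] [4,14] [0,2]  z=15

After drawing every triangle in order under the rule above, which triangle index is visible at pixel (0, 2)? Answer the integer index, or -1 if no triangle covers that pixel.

T0:
  2·area = 40
  edge (8, 20)→(6, 16): d=(-2,-4) top-left  bias=+0
  edge (6, 16)→(8, 0): d=(2,-16) top-left  bias=+0
  edge (8, 0)→(8, 20): d=(0,20) right/bottom  bias=-1
    (3,4)@(7, 9): e=[18,2,20] → █
    (4,4)@(9, 9): e=[26,34,-20] → ·
    (3,5)@(7, 11): e=[14,6,20] → █
    (4,5)@(9, 11): e=[22,38,-20] → ·
    (3,6)@(7, 13): e=[10,10,20] → █
    (4,6)@(9, 13): e=[18,42,-20] → ·
    (3,7)@(7, 15): e=[6,14,20] → █
    (4,7)@(9, 15): e=[14,46,-20] → ·
    (3,8)@(7, 17): e=[2,18,20] → █
    (4,8)@(9, 17): e=[10,50,-20] → ·
    (3,9)@(7, 19): e=[-2,22,20] → ·
  covered (5 px):
    · · · · ·
    · · · · ·
    · · · · ·
    · · · · ·
    · · · █ ·
    · · · █ ·
    · · · █ ·
    · · · █ ·
    · · · █ ·
    · · · · ·
    · · · · ·
    · · · · ·
T1:
  2·area = 32
  edge (10, 24)→(4, 14): d=(-6,-10) top-left  bias=+0
  edge (4, 14)→(0, 2): d=(-4,-12) top-left  bias=+0
  edge (0, 2)→(10, 24): d=(10,22) right/bottom  bias=-1
    (0,2)@(1, 5): e=[24,0,8] → █  [on edge]
    (1,2)@(3, 5): e=[44,24,-36] → ·
    (0,3)@(1, 7): e=[12,-8,28] → ·
    (0,4)@(1, 9): e=[0,-16,48] → ·  [on edge]
    (1,4)@(3, 9): e=[20,8,4] → █
    (2,4)@(5, 9): e=[40,32,-40] → ·
    (1,5)@(3, 11): e=[8,0,24] → █  [on edge]
    (2,5)@(5, 11): e=[28,24,-20] → ·
    (1,6)@(3, 13): e=[-4,-8,44] → ·
    (2,6)@(5, 13): e=[16,16,0] → ·  [on edge]
    (2,7)@(5, 15): e=[4,8,20] → █
    (3,7)@(7, 15): e=[24,32,-24] → ·
    (2,8)@(5, 17): e=[-8,0,40] → ·  [on edge]
    (3,9)@(7, 19): e=[0,16,16] → █  [on edge]
    (3,11)@(7, 23): e=[-24,0,56] → ·  [on edge]
  covered (5 px):
    · · · · ·
    · · · · ·
    █ · · · ·
    · · · · ·
    · █ · · ·
    · █ · · ·
    · · · · ·
    · · █ · ·
    · · · · ·
    · · · █ ·
    · · · · ·
    · · · · ·

Z-buffer (winner per pixel, '.' = empty):
  . . . . .
  . . . . .
  1 . . . .
  . . . . .
  . 1 . 0 .
  . 1 . 0 .
  . . . 0 .
  . . 1 0 .
  . . . 0 .
  . . . 1 .
  . . . . .
  . . . . .

Answer: 1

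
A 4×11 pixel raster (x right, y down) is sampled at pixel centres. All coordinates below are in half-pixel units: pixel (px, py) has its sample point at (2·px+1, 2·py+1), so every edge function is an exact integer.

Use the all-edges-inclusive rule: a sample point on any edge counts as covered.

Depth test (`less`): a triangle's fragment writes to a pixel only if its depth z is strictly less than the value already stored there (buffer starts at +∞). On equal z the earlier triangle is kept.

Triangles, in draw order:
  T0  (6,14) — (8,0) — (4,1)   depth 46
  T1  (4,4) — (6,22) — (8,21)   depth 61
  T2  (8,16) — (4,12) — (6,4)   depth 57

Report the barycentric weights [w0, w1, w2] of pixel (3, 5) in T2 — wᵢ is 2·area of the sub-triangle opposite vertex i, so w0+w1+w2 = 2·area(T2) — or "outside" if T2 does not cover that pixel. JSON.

T0:
  2·area = 54  (B↔C swapped to make it positive)
  edge (6, 14)→(4, 1): d=(-2,-13) inclusive
  edge (4, 1)→(8, 0): d=(4,-1) inclusive
  edge (8, 0)→(6, 14): d=(-2,14) inclusive
    (2,0)@(5, 1): e=[13,1,40] → █
    (3,0)@(7, 1): e=[39,3,12] → █
    (2,1)@(5, 3): e=[9,9,36] → █
    (2,2)@(5, 5): e=[5,17,32] → █
    (2,3)@(5, 7): e=[1,25,28] → █
    (3,3)@(7, 7): e=[27,27,0] → █  [on edge]
    (2,4)@(5, 9): e=[-3,33,24] → ·
    (3,4)@(7, 9): e=[23,35,-4] → ·
    (2,10)@(5, 21): e=[-27,81,0] → ·  [on edge]
  covered (8 px):
    · · █ █
    · · █ █
    · · █ █
    · · █ █
    · · · ·
    · · · ·
    · · · ·
    · · · ·
    · · · ·
    · · · ·
    · · · ·
T1:
  2·area = 38  (B↔C swapped to make it positive)
  edge (4, 4)→(8, 21): d=(4,17) inclusive
  edge (8, 21)→(6, 22): d=(-2,1) inclusive
  edge (6, 22)→(4, 4): d=(-2,-18) inclusive
    (2,4)@(5, 9): e=[3,27,8] → █
    (3,4)@(7, 9): e=[-31,25,44] → ·
    (2,5)@(5, 11): e=[11,23,4] → █
    (3,5)@(7, 11): e=[-23,21,40] → ·
    (2,6)@(5, 13): e=[19,19,0] → █  [on edge]
    (3,6)@(7, 13): e=[-15,17,36] → ·
    (2,7)@(5, 15): e=[27,15,-4] → ·
    (3,8)@(7, 17): e=[1,9,28] → █
    (3,9)@(7, 19): e=[9,5,24] → █
    (3,10)@(7, 21): e=[17,1,20] → █
  covered (6 px):
    · · · ·
    · · · ·
    · · · ·
    · · · ·
    · · █ ·
    · · █ ·
    · · █ ·
    · · · ·
    · · · █
    · · · █
    · · · █
T2:
  2·area = 40
  edge (8, 16)→(4, 12): d=(-4,-4) inclusive
  edge (4, 12)→(6, 4): d=(2,-8) inclusive
  edge (6, 4)→(8, 16): d=(2,12) inclusive
    (0,4)@(1, 9): e=[0,-30,70] → ·  [on edge]
    (2,4)@(5, 9): e=[16,2,22] → █
    (3,4)@(7, 9): e=[24,18,-2] → ·
    (1,5)@(3, 11): e=[0,-10,50] → ·  [on edge]
    (2,5)@(5, 11): e=[8,6,26] → █
    (3,5)@(7, 11): e=[16,22,2] → █
    (2,6)@(5, 13): e=[0,10,30] → █  [on edge]
    (2,7)@(5, 15): e=[-8,14,34] → ·
    (3,7)@(7, 15): e=[0,30,10] → █  [on edge]
    (3,8)@(7, 17): e=[-8,34,14] → ·
  covered (6 px):
    · · · ·
    · · · ·
    · · · ·
    · · · ·
    · · █ ·
    · · █ █
    · · █ █
    · · · █
    · · · ·
    · · · ·
    · · · ·

Final: [22,2,16]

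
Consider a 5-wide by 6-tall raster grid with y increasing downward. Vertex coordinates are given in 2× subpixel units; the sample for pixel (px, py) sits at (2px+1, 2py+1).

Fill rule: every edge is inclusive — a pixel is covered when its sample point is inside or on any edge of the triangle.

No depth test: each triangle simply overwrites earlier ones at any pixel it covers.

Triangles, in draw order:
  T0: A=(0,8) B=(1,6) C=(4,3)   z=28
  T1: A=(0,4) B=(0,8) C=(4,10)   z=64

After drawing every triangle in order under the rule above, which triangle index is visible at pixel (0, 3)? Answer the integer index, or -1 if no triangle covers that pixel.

T0:
  2·area = 3
  edge (0, 8)→(1, 6): d=(1,-2) inclusive
  edge (1, 6)→(4, 3): d=(3,-3) inclusive
  edge (4, 3)→(0, 8): d=(-4,5) inclusive
  covered (0 px):
    . . . . .
    . . . . .
    . . . . .
    . . . . .
    . . . . .
    . . . . .
T1:
  2·area = 16  (B↔C swapped to make it positive)
  edge (0, 4)→(4, 10): d=(4,6) inclusive
  edge (4, 10)→(0, 8): d=(-4,-2) inclusive
  edge (0, 8)→(0, 4): d=(0,-4) inclusive
    (0,3)@(1, 7): e=[6,6,4] → X
    (1,3)@(3, 7): e=[-6,10,12] → .
    (0,4)@(1, 9): e=[14,-2,4] → .
    (1,4)@(3, 9): e=[2,2,12] → X
    (2,4)@(5, 9): e=[-10,6,20] → .
    (1,5)@(3, 11): e=[10,-6,12] → .
  covered (2 px):
    . . . . .
    . . . . .
    . . . . .
    X . . . .
    . X . . .
    . . . . .

Z-buffer (winner per pixel, '.' = empty):
  . . . . .
  . . . . .
  . . . . .
  1 . . . .
  . 1 . . .
  . . . . .

Result: 1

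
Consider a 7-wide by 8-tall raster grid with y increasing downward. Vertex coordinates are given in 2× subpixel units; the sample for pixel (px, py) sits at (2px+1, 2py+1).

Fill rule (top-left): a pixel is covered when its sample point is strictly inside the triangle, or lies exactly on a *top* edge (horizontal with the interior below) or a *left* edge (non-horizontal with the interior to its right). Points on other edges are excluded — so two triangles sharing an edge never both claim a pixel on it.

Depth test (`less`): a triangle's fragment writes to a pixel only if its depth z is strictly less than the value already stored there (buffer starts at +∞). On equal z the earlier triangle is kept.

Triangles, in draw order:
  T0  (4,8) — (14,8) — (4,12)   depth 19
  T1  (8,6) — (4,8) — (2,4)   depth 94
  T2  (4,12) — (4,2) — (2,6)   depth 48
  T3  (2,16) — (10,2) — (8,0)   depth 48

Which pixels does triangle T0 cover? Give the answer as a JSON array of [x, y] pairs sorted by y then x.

T0:
  2·area = 40
  edge (4, 8)→(14, 8): d=(10,0) top-left  bias=+0
  edge (14, 8)→(4, 12): d=(-10,4) right/bottom  bias=-1
  edge (4, 12)→(4, 8): d=(0,-4) top-left  bias=+0
    (2,4)@(5, 9): e=[10,26,4] → #
    (3,4)@(7, 9): e=[10,18,12] → #
    (4,4)@(9, 9): e=[10,10,20] → #
    (5,4)@(11, 9): e=[10,2,28] → #
    (6,4)@(13, 9): e=[10,-6,36] → ·
    (2,5)@(5, 11): e=[30,6,4] → #
    (3,5)@(7, 11): e=[30,-2,12] → ·
    (4,5)@(9, 11): e=[30,-10,20] → ·
    (5,5)@(11, 11): e=[30,-18,28] → ·
    (2,6)@(5, 13): e=[50,-14,4] → ·
  covered (5 px):
    · · · · · · ·
    · · · · · · ·
    · · · · · · ·
    · · · · · · ·
    · · # # # # ·
    · · # · · · ·
    · · · · · · ·
    · · · · · · ·
T1:
  2·area = 20
  edge (8, 6)→(4, 8): d=(-4,2) right/bottom  bias=-1
  edge (4, 8)→(2, 4): d=(-2,-4) top-left  bias=+0
  edge (2, 4)→(8, 6): d=(6,2) right/bottom  bias=-1
    (1,2)@(3, 5): e=[14,2,4] → #
    (2,2)@(5, 5): e=[10,10,0] → ·  [on edge]
    (1,3)@(3, 7): e=[6,-2,16] → ·
    (2,3)@(5, 7): e=[2,6,12] → #
    (3,3)@(7, 7): e=[-2,14,8] → ·
    (5,3)@(11, 7): e=[-10,30,0] → ·  [on edge]
    (2,4)@(5, 9): e=[-6,2,24] → ·
  covered (2 px):
    · · · · · · ·
    · · · · · · ·
    · # · · · · ·
    · · # · · · ·
    · · · · · · ·
    · · · · · · ·
    · · · · · · ·
    · · · · · · ·
T2:
  2·area = 20  (B↔C swapped to make it positive)
  edge (4, 12)→(2, 6): d=(-2,-6) top-left  bias=+0
  edge (2, 6)→(4, 2): d=(2,-4) top-left  bias=+0
  edge (4, 2)→(4, 12): d=(0,10) right/bottom  bias=-1
    (0,1)@(1, 3): e=[0,-10,30] → ·  [on edge]
    (1,2)@(3, 5): e=[8,2,10] → #
    (2,2)@(5, 5): e=[20,10,-10] → ·
    (1,3)@(3, 7): e=[4,6,10] → #
    (2,3)@(5, 7): e=[16,14,-10] → ·
    (1,4)@(3, 9): e=[0,10,10] → #  [on edge]
    (2,4)@(5, 9): e=[12,18,-10] → ·
    (1,5)@(3, 11): e=[-4,14,10] → ·
    (2,7)@(5, 15): e=[0,30,-10] → ·  [on edge]
  covered (3 px):
    · · · · · · ·
    · · · · · · ·
    · # · · · · ·
    · # · · · · ·
    · # · · · · ·
    · · · · · · ·
    · · · · · · ·
    · · · · · · ·
T3:
  2·area = 44  (B↔C swapped to make it positive)
  edge (2, 16)→(8, 0): d=(6,-16) top-left  bias=+0
  edge (8, 0)→(10, 2): d=(2,2) right/bottom  bias=-1
  edge (10, 2)→(2, 16): d=(-8,14) right/bottom  bias=-1
    (4,0)@(9, 1): e=[22,0,22] → ·  [on edge]
    (3,1)@(7, 3): e=[2,8,34] → #
    (4,1)@(9, 3): e=[34,4,6] → #
    (5,1)@(11, 3): e=[66,0,-22] → ·  [on edge]
    (3,2)@(7, 5): e=[14,12,18] → #
    (4,2)@(9, 5): e=[46,8,-10] → ·
    (6,2)@(13, 5): e=[110,0,-66] → ·  [on edge]
    (3,3)@(7, 7): e=[26,16,2] → #
    (4,3)@(9, 7): e=[58,12,-26] → ·
    (2,4)@(5, 9): e=[6,24,14] → #
    (3,4)@(7, 9): e=[38,20,-14] → ·
    (2,5)@(5, 11): e=[18,28,-2] → ·
  covered (5 px):
    · · · · · · ·
    · · · # # · ·
    · · · # · · ·
    · · · # · · ·
    · · # · · · ·
    · · · · · · ·
    · · · · · · ·
    · · · · · · ·

Result: [[2,4],[3,4],[4,4],[5,4],[2,5]]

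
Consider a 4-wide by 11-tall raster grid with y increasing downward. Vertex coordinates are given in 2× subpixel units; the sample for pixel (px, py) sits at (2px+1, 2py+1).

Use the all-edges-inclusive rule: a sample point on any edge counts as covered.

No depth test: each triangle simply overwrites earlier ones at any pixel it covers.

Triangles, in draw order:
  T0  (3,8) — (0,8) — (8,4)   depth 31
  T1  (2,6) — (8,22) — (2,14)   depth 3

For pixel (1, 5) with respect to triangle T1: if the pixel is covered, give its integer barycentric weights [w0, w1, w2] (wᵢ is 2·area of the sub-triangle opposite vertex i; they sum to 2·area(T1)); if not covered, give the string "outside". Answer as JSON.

T0:
  2·area = 12
  edge (3, 8)→(0, 8): d=(-3,0) inclusive
  edge (0, 8)→(8, 4): d=(8,-4) inclusive
  edge (8, 4)→(3, 8): d=(-5,4) inclusive
    (1,3)@(3, 7): e=[3,4,5] → X
    (2,3)@(5, 7): e=[3,12,-3] → .
    (1,4)@(3, 9): e=[-3,20,-5] → .
  covered (1 px):
    . . . .
    . . . .
    . . . .
    . X . .
    . . . .
    . . . .
    . . . .
    . . . .
    . . . .
    . . . .
    . . . .
T1:
  2·area = 48
  edge (2, 6)→(8, 22): d=(6,16) inclusive
  edge (8, 22)→(2, 14): d=(-6,-8) inclusive
  edge (2, 14)→(2, 6): d=(0,-8) inclusive
    (1,4)@(3, 9): e=[2,38,8] → X
    (2,4)@(5, 9): e=[-30,54,24] → .
    (1,5)@(3, 11): e=[14,26,8] → X
    (2,5)@(5, 11): e=[-18,42,24] → .
    (1,6)@(3, 13): e=[26,14,8] → X
    (2,6)@(5, 13): e=[-6,30,24] → .
    (1,7)@(3, 15): e=[38,2,8] → X
    (2,7)@(5, 15): e=[6,18,24] → X
    (3,7)@(7, 15): e=[-26,34,40] → .
    (1,8)@(3, 17): e=[50,-10,8] → .
    (2,8)@(5, 17): e=[18,6,24] → X
    (3,8)@(7, 17): e=[-14,22,40] → .
  covered (6 px):
    . . . .
    . . . .
    . . . .
    . . . .
    . X . .
    . X . .
    . X . .
    . X X .
    . . X .
    . . . .
    . . . .

Answer: [26,8,14]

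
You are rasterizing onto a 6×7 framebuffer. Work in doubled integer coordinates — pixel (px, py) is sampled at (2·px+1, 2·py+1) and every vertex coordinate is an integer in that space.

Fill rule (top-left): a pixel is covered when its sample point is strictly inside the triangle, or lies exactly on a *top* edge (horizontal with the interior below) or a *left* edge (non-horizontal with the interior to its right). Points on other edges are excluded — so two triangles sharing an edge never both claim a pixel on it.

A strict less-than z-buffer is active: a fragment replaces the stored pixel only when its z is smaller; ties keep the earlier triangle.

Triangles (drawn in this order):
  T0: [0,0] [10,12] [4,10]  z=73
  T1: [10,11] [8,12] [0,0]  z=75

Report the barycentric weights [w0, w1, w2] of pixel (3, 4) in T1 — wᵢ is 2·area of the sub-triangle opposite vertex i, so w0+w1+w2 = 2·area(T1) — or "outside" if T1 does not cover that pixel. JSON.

T0:
  2·area = 52
  edge (0, 0)→(10, 12): d=(10,12) right/bottom  bias=-1
  edge (10, 12)→(4, 10): d=(-6,-2) top-left  bias=+0
  edge (4, 10)→(0, 0): d=(-4,-10) top-left  bias=+0
    (1,2)@(3, 5): e=[14,28,10] → X
    (2,2)@(5, 5): e=[-10,32,30] → .
    (1,3)@(3, 7): e=[34,16,2] → X
    (2,3)@(5, 7): e=[10,20,22] → X
    (3,3)@(7, 7): e=[-14,24,42] → .
    (0,4)@(1, 9): e=[78,0,-26] → .  [on edge]
    (1,4)@(3, 9): e=[54,4,-6] → .
    (2,4)@(5, 9): e=[30,8,14] → X
    (3,4)@(7, 9): e=[6,12,34] → X
    (4,4)@(9, 9): e=[-18,16,54] → .
    (2,5)@(5, 11): e=[50,-4,6] → .
    (3,5)@(7, 11): e=[26,0,26] → X  [on edge]
  covered (7 px):
    . . . . . .
    . . . . . .
    . X . . . .
    . X X . . .
    . . X X . .
    . . . X X .
    . . . . . .
T1:
  2·area = 32
  edge (10, 11)→(8, 12): d=(-2,1) right/bottom  bias=-1
  edge (8, 12)→(0, 0): d=(-8,-12) top-left  bias=+0
  edge (0, 0)→(10, 11): d=(10,11) right/bottom  bias=-1
    (2,3)@(5, 7): e=[13,4,15] → X
    (3,3)@(7, 7): e=[11,28,-7] → .
    (2,4)@(5, 9): e=[9,-12,35] → .
    (3,4)@(7, 9): e=[7,12,13] → X
    (4,4)@(9, 9): e=[5,36,-9] → .
    (3,5)@(7, 11): e=[3,-4,33] → .
    (4,5)@(9, 11): e=[1,20,11] → X
    (5,5)@(11, 11): e=[-1,44,-11] → .
    (4,6)@(9, 13): e=[-3,4,31] → .
  covered (3 px):
    . . . . . .
    . . . . . .
    . . . . . .
    . . X . . .
    . . . X . .
    . . . . X .
    . . . . . .

Final: [12,13,7]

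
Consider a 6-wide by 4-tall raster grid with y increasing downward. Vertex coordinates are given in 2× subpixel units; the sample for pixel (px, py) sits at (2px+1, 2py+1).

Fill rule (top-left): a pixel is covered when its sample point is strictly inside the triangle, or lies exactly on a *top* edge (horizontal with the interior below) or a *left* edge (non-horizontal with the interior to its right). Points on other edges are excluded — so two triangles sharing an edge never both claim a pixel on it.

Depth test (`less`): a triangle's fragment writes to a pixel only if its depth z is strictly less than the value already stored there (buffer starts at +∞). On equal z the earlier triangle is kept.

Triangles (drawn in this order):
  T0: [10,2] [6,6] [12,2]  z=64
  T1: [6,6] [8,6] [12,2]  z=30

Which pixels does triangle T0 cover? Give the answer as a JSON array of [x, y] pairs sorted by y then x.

T0:
  2·area = 8  (B↔C swapped to make it positive)
  edge (10, 2)→(12, 2): d=(2,0) top-left  bias=+0
  edge (12, 2)→(6, 6): d=(-6,4) right/bottom  bias=-1
  edge (6, 6)→(10, 2): d=(4,-4) top-left  bias=+0
    (5,0)@(11, 1): e=[-2,10,0] → ·  [on edge]
    (4,1)@(9, 3): e=[2,6,0] → #  [on edge]
    (5,1)@(11, 3): e=[2,-2,8] → ·
    (3,2)@(7, 5): e=[6,2,0] → #  [on edge]
    (4,2)@(9, 5): e=[6,-6,8] → ·
    (2,3)@(5, 7): e=[10,-2,0] → ·  [on edge]
    (3,3)@(7, 7): e=[10,-10,8] → ·
  covered (2 px):
    · · · · · ·
    · · · · # ·
    · · · # · ·
    · · · · · ·
T1:
  2·area = 8  (B↔C swapped to make it positive)
  edge (6, 6)→(12, 2): d=(6,-4) top-left  bias=+0
  edge (12, 2)→(8, 6): d=(-4,4) right/bottom  bias=-1
  edge (8, 6)→(6, 6): d=(-2,0) right/bottom  bias=-1
    (5,1)@(11, 3): e=[2,0,6] → ·  [on edge]
    (4,2)@(9, 5): e=[6,0,2] → ·  [on edge]
    (3,3)@(7, 7): e=[10,0,-2] → ·  [on edge]
  covered (0 px):
    · · · · · ·
    · · · · · ·
    · · · · · ·
    · · · · · ·

Result: [[4,1],[3,2]]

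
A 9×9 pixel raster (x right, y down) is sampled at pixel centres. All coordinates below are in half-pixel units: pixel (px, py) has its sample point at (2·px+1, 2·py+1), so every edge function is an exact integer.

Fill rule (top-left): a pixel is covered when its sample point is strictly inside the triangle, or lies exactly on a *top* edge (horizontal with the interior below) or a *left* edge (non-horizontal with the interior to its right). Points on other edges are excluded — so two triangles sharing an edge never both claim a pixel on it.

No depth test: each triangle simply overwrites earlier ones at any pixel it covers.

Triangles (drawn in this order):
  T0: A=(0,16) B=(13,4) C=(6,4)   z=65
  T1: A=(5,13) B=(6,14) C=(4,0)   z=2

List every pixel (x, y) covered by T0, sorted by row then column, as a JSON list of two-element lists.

T0:
  2·area = 84  (B↔C swapped to make it positive)
  edge (0, 16)→(6, 4): d=(6,-12) top-left  bias=+0
  edge (6, 4)→(13, 4): d=(7,0) top-left  bias=+0
  edge (13, 4)→(0, 16): d=(-13,12) right/bottom  bias=-1
    (3,2)@(7, 5): e=[18,7,59] → █
    (4,2)@(9, 5): e=[42,7,35] → █
    (5,2)@(11, 5): e=[66,7,11] → █
    (6,2)@(13, 5): e=[90,7,-13] → ·
    (2,3)@(5, 7): e=[6,21,57] → █
    (5,3)@(11, 7): e=[78,21,-15] → ·
    (2,4)@(5, 9): e=[18,35,31] → █
    (4,4)@(9, 9): e=[66,35,-17] → ·
    (1,5)@(3, 11): e=[6,49,29] → █
    (3,5)@(7, 11): e=[54,49,-19] → ·
    (1,6)@(3, 13): e=[18,63,3] → █
    (2,6)@(5, 13): e=[42,63,-21] → ·
  covered (12 px):
    · · · · · · · · ·
    · · · · · · · · ·
    · · · █ █ █ · · ·
    · · █ █ █ · · · ·
    · · █ █ · · · · ·
    · █ █ · · · · · ·
    · █ · · · · · · ·
    █ · · · · · · · ·
    · · · · · · · · ·
T1:
  2·area = 12  (B↔C swapped to make it positive)
  edge (5, 13)→(4, 0): d=(-1,-13) top-left  bias=+0
  edge (4, 0)→(6, 14): d=(2,14) right/bottom  bias=-1
  edge (6, 14)→(5, 13): d=(-1,-1) top-left  bias=+0
    (2,3)@(5, 7): e=[6,0,6] → ·  [on edge]
    (0,4)@(1, 9): e=[-48,60,0] → ·  [on edge]
    (2,4)@(5, 9): e=[4,4,4] → █
    (3,4)@(7, 9): e=[30,-24,6] → ·
    (1,5)@(3, 11): e=[-24,36,0] → ·  [on edge]
    (2,5)@(5, 11): e=[2,8,2] → █
    (3,5)@(7, 11): e=[28,-20,4] → ·
    (2,6)@(5, 13): e=[0,12,0] → █  [on edge]
    (3,6)@(7, 13): e=[26,-16,2] → ·
    (2,7)@(5, 15): e=[-2,16,-2] → ·
    (3,7)@(7, 15): e=[24,-12,0] → ·  [on edge]
    (4,8)@(9, 17): e=[48,-36,0] → ·  [on edge]
  covered (3 px):
    · · · · · · · · ·
    · · · · · · · · ·
    · · · · · · · · ·
    · · · · · · · · ·
    · · █ · · · · · ·
    · · █ · · · · · ·
    · · █ · · · · · ·
    · · · · · · · · ·
    · · · · · · · · ·

Result: [[3,2],[4,2],[5,2],[2,3],[3,3],[4,3],[2,4],[3,4],[1,5],[2,5],[1,6],[0,7]]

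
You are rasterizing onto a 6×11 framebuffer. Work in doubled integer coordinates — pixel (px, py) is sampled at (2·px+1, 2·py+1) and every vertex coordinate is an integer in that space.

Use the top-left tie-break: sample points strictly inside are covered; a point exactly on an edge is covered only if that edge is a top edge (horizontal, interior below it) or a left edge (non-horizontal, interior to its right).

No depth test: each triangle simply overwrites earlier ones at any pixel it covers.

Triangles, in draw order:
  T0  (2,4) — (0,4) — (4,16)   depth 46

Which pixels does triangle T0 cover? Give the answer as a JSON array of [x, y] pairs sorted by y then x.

T0:
  2·area = 24  (B↔C swapped to make it positive)
  edge (2, 4)→(4, 16): d=(2,12) right/bottom  bias=-1
  edge (4, 16)→(0, 4): d=(-4,-12) top-left  bias=+0
  edge (0, 4)→(2, 4): d=(2,0) top-left  bias=+0
    (0,2)@(1, 5): e=[14,8,2] → █
    (1,2)@(3, 5): e=[-10,32,2] → ·
    (0,3)@(1, 7): e=[18,0,6] → █  [on edge]
    (1,3)@(3, 7): e=[-6,24,6] → ·
    (0,4)@(1, 9): e=[22,-8,10] → ·
    (1,5)@(3, 11): e=[2,8,14] → █
    (2,5)@(5, 11): e=[-22,32,14] → ·
    (1,6)@(3, 13): e=[6,0,18] → █  [on edge]
    (2,6)@(5, 13): e=[-18,24,18] → ·
    (1,7)@(3, 15): e=[10,-8,22] → ·
    (2,9)@(5, 19): e=[-6,0,30] → ·  [on edge]
  covered (4 px):
    · · · · · ·
    · · · · · ·
    █ · · · · ·
    █ · · · · ·
    · · · · · ·
    · █ · · · ·
    · █ · · · ·
    · · · · · ·
    · · · · · ·
    · · · · · ·
    · · · · · ·

Final: [[0,2],[0,3],[1,5],[1,6]]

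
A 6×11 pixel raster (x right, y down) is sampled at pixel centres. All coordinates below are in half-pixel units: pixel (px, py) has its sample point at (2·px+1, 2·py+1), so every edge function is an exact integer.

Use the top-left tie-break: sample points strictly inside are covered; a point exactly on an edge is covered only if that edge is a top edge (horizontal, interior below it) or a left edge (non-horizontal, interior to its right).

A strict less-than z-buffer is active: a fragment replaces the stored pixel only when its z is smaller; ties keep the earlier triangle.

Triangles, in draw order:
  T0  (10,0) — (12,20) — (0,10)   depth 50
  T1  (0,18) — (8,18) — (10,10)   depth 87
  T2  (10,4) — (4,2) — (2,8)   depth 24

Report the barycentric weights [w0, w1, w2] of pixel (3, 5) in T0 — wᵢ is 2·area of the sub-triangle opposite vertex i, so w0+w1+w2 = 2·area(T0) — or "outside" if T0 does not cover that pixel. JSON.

T0:
  2·area = 220
  edge (10, 0)→(12, 20): d=(2,20) right/bottom  bias=-1
  edge (12, 20)→(0, 10): d=(-12,-10) top-left  bias=+0
  edge (0, 10)→(10, 0): d=(10,-10) top-left  bias=+0
    (4,0)@(9, 1): e=[22,198,0] → █  [on edge]
    (5,0)@(11, 1): e=[-18,218,20] → ·
    (3,1)@(7, 3): e=[66,154,0] → █  [on edge]
    (5,1)@(11, 3): e=[-14,194,40] → ·
    (2,2)@(5, 5): e=[110,110,0] → █  [on edge]
    (5,2)@(11, 5): e=[-10,170,60] → ·
    (1,3)@(3, 7): e=[154,66,0] → █  [on edge]
    (5,3)@(11, 7): e=[-6,146,80] → ·
    (0,4)@(1, 9): e=[198,22,0] → █  [on edge]
    (5,4)@(11, 9): e=[-2,122,100] → ·
    (0,5)@(1, 11): e=[202,-2,20] → ·
    (1,5)@(3, 11): e=[162,18,40] → █
  covered (30 px):
    · · · · █ ·
    · · · █ █ ·
    · · █ █ █ ·
    · █ █ █ █ ·
    █ █ █ █ █ ·
    · █ █ █ █ █
    · · █ █ █ █
    · · · █ █ █
    · · · · █ █
    · · · · · █
    · · · · · ·
T1:
  2·area = 64  (B↔C swapped to make it positive)
  edge (0, 18)→(10, 10): d=(10,-8) top-left  bias=+0
  edge (10, 10)→(8, 18): d=(-2,8) right/bottom  bias=-1
  edge (8, 18)→(0, 18): d=(-8,0) right/bottom  bias=-1
    (4,5)@(9, 11): e=[2,6,56] → █
    (5,5)@(11, 11): e=[18,-10,56] → ·
    (3,6)@(7, 13): e=[6,18,40] → █
    (5,6)@(11, 13): e=[38,-14,40] → ·
    (2,7)@(5, 15): e=[10,30,24] → █
    (4,7)@(9, 15): e=[42,-2,24] → ·
    (1,8)@(3, 17): e=[14,42,8] → █
    (4,8)@(9, 17): e=[62,-6,8] → ·
    (1,9)@(3, 19): e=[34,38,-8] → ·
    (2,9)@(5, 19): e=[50,22,-8] → ·
    (3,9)@(7, 19): e=[66,6,-8] → ·
  covered (8 px):
    · · · · · ·
    · · · · · ·
    · · · · · ·
    · · · · · ·
    · · · · · ·
    · · · · █ ·
    · · · █ █ ·
    · · █ █ · ·
    · █ █ █ · ·
    · · · · · ·
    · · · · · ·
T2:
  2·area = 40  (B↔C swapped to make it positive)
  edge (10, 4)→(2, 8): d=(-8,4) right/bottom  bias=-1
  edge (2, 8)→(4, 2): d=(2,-6) top-left  bias=+0
  edge (4, 2)→(10, 4): d=(6,2) right/bottom  bias=-1
    (0,0)@(1, 1): e=[60,-20,0] → ·  [on edge]
    (2,1)@(5, 3): e=[28,8,4] → █
    (3,1)@(7, 3): e=[20,20,0] → ·  [on edge]
    (1,2)@(3, 5): e=[20,0,20] → █  [on edge]
    (3,2)@(7, 5): e=[4,24,12] → █
    (4,2)@(9, 5): e=[-4,36,8] → ·
    (1,3)@(3, 7): e=[4,4,32] → █
    (2,3)@(5, 7): e=[-4,16,28] → ·
    (3,3)@(7, 7): e=[-12,28,24] → ·
    (1,4)@(3, 9): e=[-12,8,44] → ·
    (0,5)@(1, 11): e=[-20,0,60] → ·  [on edge]
  covered (5 px):
    · · · · · ·
    · · █ · · ·
    · █ █ █ · ·
    · █ · · · ·
    · · · · · ·
    · · · · · ·
    · · · · · ·
    · · · · · ·
    · · · · · ·
    · · · · · ·
    · · · · · ·

Final: [58,80,82]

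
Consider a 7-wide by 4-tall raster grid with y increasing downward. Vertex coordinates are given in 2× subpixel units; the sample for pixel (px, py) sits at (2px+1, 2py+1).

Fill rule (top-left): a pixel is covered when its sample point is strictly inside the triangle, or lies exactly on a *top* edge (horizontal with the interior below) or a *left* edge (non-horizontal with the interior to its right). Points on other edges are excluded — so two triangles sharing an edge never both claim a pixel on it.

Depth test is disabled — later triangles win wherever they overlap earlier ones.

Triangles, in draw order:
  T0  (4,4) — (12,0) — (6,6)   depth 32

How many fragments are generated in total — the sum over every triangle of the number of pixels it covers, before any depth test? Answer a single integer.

T0:
  2·area = 24
  edge (4, 4)→(12, 0): d=(8,-4) top-left  bias=+0
  edge (12, 0)→(6, 6): d=(-6,6) right/bottom  bias=-1
  edge (6, 6)→(4, 4): d=(-2,-2) top-left  bias=+0
    (0,0)@(1, 1): e=[-36,60,0] → .  [on edge]
    (5,0)@(11, 1): e=[4,0,20] → .  [on edge]
    (1,1)@(3, 3): e=[-12,36,0] → .  [on edge]
    (3,1)@(7, 3): e=[4,12,8] → X
    (4,1)@(9, 3): e=[12,0,12] → .  [on edge]
    (2,2)@(5, 5): e=[12,12,0] → X  [on edge]
    (3,2)@(7, 5): e=[20,0,4] → .  [on edge]
    (2,3)@(5, 7): e=[28,0,-4] → .  [on edge]
    (3,3)@(7, 7): e=[36,-12,0] → .  [on edge]
  covered (2 px):
    . . . . . . .
    . . . X . . .
    . . X . . . .
    . . . . . . .

Result: 2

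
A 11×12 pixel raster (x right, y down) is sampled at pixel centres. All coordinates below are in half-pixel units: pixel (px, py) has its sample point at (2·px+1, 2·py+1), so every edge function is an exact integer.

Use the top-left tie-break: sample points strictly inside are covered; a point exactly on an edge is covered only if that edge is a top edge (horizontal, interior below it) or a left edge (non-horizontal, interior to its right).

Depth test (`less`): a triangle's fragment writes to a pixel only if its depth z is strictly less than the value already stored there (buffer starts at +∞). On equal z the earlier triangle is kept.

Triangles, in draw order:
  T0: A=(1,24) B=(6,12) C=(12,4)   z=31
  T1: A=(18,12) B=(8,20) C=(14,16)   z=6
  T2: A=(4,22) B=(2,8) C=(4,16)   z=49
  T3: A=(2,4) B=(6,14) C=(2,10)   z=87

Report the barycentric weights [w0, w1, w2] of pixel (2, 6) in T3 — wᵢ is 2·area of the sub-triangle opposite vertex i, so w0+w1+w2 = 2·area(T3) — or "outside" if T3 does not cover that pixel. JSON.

T0:
  2·area = 32
  edge (1, 24)→(6, 12): d=(5,-12) top-left  bias=+0
  edge (6, 12)→(12, 4): d=(6,-8) top-left  bias=+0
  edge (12, 4)→(1, 24): d=(-11,20) right/bottom  bias=-1
    (4,4)@(9, 9): e=[21,6,5] → #
    (5,4)@(11, 9): e=[45,22,-35] → ·
    (3,5)@(7, 11): e=[7,2,23] → #
    (4,5)@(9, 11): e=[31,18,-17] → ·
    (3,6)@(7, 13): e=[17,14,1] → #
    (4,6)@(9, 13): e=[41,30,-39] → ·
    (2,7)@(5, 15): e=[3,10,19] → #
    (3,7)@(7, 15): e=[27,26,-21] → ·
    (2,8)@(5, 17): e=[13,22,-3] → ·
  covered (4 px):
    · · · · · · · · · · ·
    · · · · · · · · · · ·
    · · · · · · · · · · ·
    · · · · · · · · · · ·
    · · · · # · · · · · ·
    · · · # · · · · · · ·
    · · · # · · · · · · ·
    · · # · · · · · · · ·
    · · · · · · · · · · ·
    · · · · · · · · · · ·
    · · · · · · · · · · ·
    · · · · · · · · · · ·
T1:
  2·area = 8  (B↔C swapped to make it positive)
  edge (18, 12)→(14, 16): d=(-4,4) right/bottom  bias=-1
  edge (14, 16)→(8, 20): d=(-6,4) right/bottom  bias=-1
  edge (8, 20)→(18, 12): d=(10,-8) top-left  bias=+0
    (10,4)@(21, 9): e=[0,14,-6] → ·  [on edge]
    (9,5)@(19, 11): e=[0,10,-2] → ·  [on edge]
    (8,6)@(17, 13): e=[0,6,2] → ·  [on edge]
    (7,7)@(15, 15): e=[0,2,6] → ·  [on edge]
    (6,8)@(13, 17): e=[0,-2,10] → ·  [on edge]
    (5,9)@(11, 19): e=[0,-6,14] → ·  [on edge]
    (4,10)@(9, 21): e=[0,-10,18] → ·  [on edge]
    (3,11)@(7, 23): e=[0,-14,22] → ·  [on edge]
  covered (0 px):
    · · · · · · · · · · ·
    · · · · · · · · · · ·
    · · · · · · · · · · ·
    · · · · · · · · · · ·
    · · · · · · · · · · ·
    · · · · · · · · · · ·
    · · · · · · · · · · ·
    · · · · · · · · · · ·
    · · · · · · · · · · ·
    · · · · · · · · · · ·
    · · · · · · · · · · ·
    · · · · · · · · · · ·
T2:
  2·area = 12
  edge (4, 22)→(2, 8): d=(-2,-14) top-left  bias=+0
  edge (2, 8)→(4, 16): d=(2,8) right/bottom  bias=-1
  edge (4, 16)→(4, 22): d=(0,6) right/bottom  bias=-1
    (0,0)@(1, 1): e=[0,-6,18] → ·  [on edge]
    (1,6)@(3, 13): e=[4,2,6] → #
    (2,6)@(5, 13): e=[32,-14,-6] → ·
    (1,7)@(3, 15): e=[0,6,6] → #  [on edge]
    (2,7)@(5, 15): e=[28,-10,-6] → ·
    (1,8)@(3, 17): e=[-4,10,6] → ·
  covered (2 px):
    · · · · · · · · · · ·
    · · · · · · · · · · ·
    · · · · · · · · · · ·
    · · · · · · · · · · ·
    · · · · · · · · · · ·
    · · · · · · · · · · ·
    · # · · · · · · · · ·
    · # · · · · · · · · ·
    · · · · · · · · · · ·
    · · · · · · · · · · ·
    · · · · · · · · · · ·
    · · · · · · · · · · ·
T3:
  2·area = 24
  edge (2, 4)→(6, 14): d=(4,10) right/bottom  bias=-1
  edge (6, 14)→(2, 10): d=(-4,-4) top-left  bias=+0
  edge (2, 10)→(2, 4): d=(0,-6) top-left  bias=+0
    (1,3)@(3, 7): e=[2,16,6] → #
    (2,3)@(5, 7): e=[-18,24,18] → ·
    (0,4)@(1, 9): e=[30,0,-6] → ·  [on edge]
    (1,4)@(3, 9): e=[10,8,6] → #
    (2,4)@(5, 9): e=[-10,16,18] → ·
    (1,5)@(3, 11): e=[18,0,6] → #  [on edge]
    (2,5)@(5, 11): e=[-2,8,18] → ·
    (1,6)@(3, 13): e=[26,-8,6] → ·
    (2,6)@(5, 13): e=[6,0,18] → #  [on edge]
    (3,6)@(7, 13): e=[-14,8,30] → ·
    (2,7)@(5, 15): e=[14,-8,18] → ·
    (3,7)@(7, 15): e=[-6,0,30] → ·  [on edge]
    (4,8)@(9, 17): e=[-18,0,42] → ·  [on edge]
    (5,9)@(11, 19): e=[-30,0,54] → ·  [on edge]
    (6,10)@(13, 21): e=[-42,0,66] → ·  [on edge]
    (7,11)@(15, 23): e=[-54,0,78] → ·  [on edge]
  covered (4 px):
    · · · · · · · · · · ·
    · · · · · · · · · · ·
    · · · · · · · · · · ·
    · # · · · · · · · · ·
    · # · · · · · · · · ·
    · # · · · · · · · · ·
    · · # · · · · · · · ·
    · · · · · · · · · · ·
    · · · · · · · · · · ·
    · · · · · · · · · · ·
    · · · · · · · · · · ·
    · · · · · · · · · · ·

Result: [0,18,6]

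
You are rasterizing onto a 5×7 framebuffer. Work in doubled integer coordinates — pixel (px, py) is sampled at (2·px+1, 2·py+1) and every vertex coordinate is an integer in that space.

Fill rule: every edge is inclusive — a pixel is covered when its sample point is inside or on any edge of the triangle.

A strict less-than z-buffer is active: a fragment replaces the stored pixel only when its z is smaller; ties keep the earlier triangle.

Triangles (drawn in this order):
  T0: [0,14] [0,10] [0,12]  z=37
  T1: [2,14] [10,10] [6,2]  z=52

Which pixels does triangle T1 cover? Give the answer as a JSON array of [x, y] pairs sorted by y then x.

T0:
  degenerate (2·area = 0) — covers nothing
T1:
  2·area = 80  (B↔C swapped to make it positive)
  edge (2, 14)→(6, 2): d=(4,-12) inclusive
  edge (6, 2)→(10, 10): d=(4,8) inclusive
  edge (10, 10)→(2, 14): d=(-8,4) inclusive
    (2,2)@(5, 5): e=[0,20,60] → X  [on edge]
    (3,2)@(7, 5): e=[24,4,52] → X
    (4,2)@(9, 5): e=[48,-12,44] → .
    (2,3)@(5, 7): e=[8,28,44] → X
    (4,3)@(9, 7): e=[56,-4,28] → .
    (2,4)@(5, 9): e=[16,36,28] → X
    (4,4)@(9, 9): e=[64,4,12] → X
    (1,5)@(3, 11): e=[0,60,20] → X  [on edge]
    (4,5)@(9, 11): e=[72,12,-4] → .
    (1,6)@(3, 13): e=[8,68,4] → X
    (2,6)@(5, 13): e=[32,52,-4] → .
    (3,6)@(7, 13): e=[56,36,-12] → .
  covered (11 px):
    . . . . .
    . . . . .
    . . X X .
    . . X X .
    . . X X X
    . X X X .
    . X . . .

Result: [[2,2],[3,2],[2,3],[3,3],[2,4],[3,4],[4,4],[1,5],[2,5],[3,5],[1,6]]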